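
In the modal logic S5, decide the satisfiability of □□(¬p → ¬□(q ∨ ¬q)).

1. □□(¬p → ¬□(q ∨ ¬q)), u
2. □(¬p → ¬□(q ∨ ¬q)), u
3. ¬p → ¬□(q ∨ ¬q), u
4. p, u
Accessibility: uRu

Satisfiable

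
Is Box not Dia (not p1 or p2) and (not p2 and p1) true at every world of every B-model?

Invalid (countermodel exists)

Tableau for the negation not (Box not Dia (not p1 or p2) and (not p2 and p1)):
1. not (Box not Dia (not p1 or p2) and (not p2 and p1)), u
2. not (not p2 and p1), u   [neg-and-rule on 1 (branches; this branch)]
3. not p1, u   [neg-and-rule on 2 (branches; this branch)]
Accessibility: uRu
The negation has an open branch (countermodel exists).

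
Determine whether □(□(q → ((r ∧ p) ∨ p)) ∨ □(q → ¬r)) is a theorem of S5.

Tableau for the negation ¬□(□(q → ((r ∧ p) ∨ p)) ∨ □(q → ¬r)):
1. ¬□(□(q → ((r ∧ p) ∨ p)) ∨ □(q → ¬r)), w0
2. ¬(□(q → ((r ∧ p) ∨ p)) ∨ □(q → ¬r)), w1
3. ¬□(q → ((r ∧ p) ∨ p)), w1
4. ¬□(q → ¬r), w1
5. ¬(q → ((r ∧ p) ∨ p)), w2
6. q, w2
7. ¬((r ∧ p) ∨ p), w2
8. ¬(r ∧ p), w2
9. ¬p, w2
10. ¬(q → ¬r), w3
11. q, w3
12. r, w3
Accessibility: w0Rw0, w0Rw1, w0Rw2, w0Rw3, w1Rw0, w1Rw1, w1Rw2, w1Rw3, w2Rw0, w2Rw1, w2Rw2, w2Rw3, w3Rw0, w3Rw1, w3Rw2, w3Rw3
The negation has an open branch (countermodel exists).

Not valid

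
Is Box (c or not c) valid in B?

Valid

Tableau for the negation not Box (c or not c):
1. not Box (c or not c), u
2. not (c or not c), v   [neg-Box-rule on 1: fresh world v, uRv]
3. not c, v   [neg-or-rule on 2]
4. c, v   [neg-or-rule on 2]
Accessibility: uRu, uRv, vRu, vRv
Branch closes: c and not c both at v.
Every branch of the negation's tableau closes; the branch above is one of them.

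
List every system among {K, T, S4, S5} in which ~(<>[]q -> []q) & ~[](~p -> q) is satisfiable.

K, T, S4

S4-tableau for the formula:
1. ~(<>[]q -> []q) & ~[](~p -> q), 0
2. ~(<>[]q -> []q), 0   [&-rule on 1]
3. ~[](~p -> q), 0   [&-rule on 1]
4. <>[]q, 0   [~->-rule on 2]
5. ~[]q, 0   [~->-rule on 2]
6. ~(~p -> q), 1   [~[]-rule on 3: fresh world 1, 0R1]
7. ~p, 1   [~->-rule on 6]
8. ~q, 1   [~->-rule on 6]
9. []q, 2   [<>-rule on 4: fresh world 2, 0R2]
10. q, 2   [[]-rule on 9 via 2R2]
11. ~q, 3   [~[]-rule on 5: fresh world 3, 0R3]
Accessibility: 0R0, 0R1, 0R2, 0R3, 1R1, 2R2, 3R3
Complete open branch: satisfiable in S4, hence also in K, T (this S4-model is also a K-model and a T-model).
S5-tableau for the formula:
1. ~(<>[]q -> []q) & ~[](~p -> q), 0
2. ~(<>[]q -> []q), 0   [&-rule on 1]
3. ~[](~p -> q), 0   [&-rule on 1]
4. <>[]q, 0   [~->-rule on 2]
5. ~[]q, 0   [~->-rule on 2]
6. ~(~p -> q), 1   [~[]-rule on 3: fresh world 1, 0R1]
7. ~p, 1   [~->-rule on 6]
8. ~q, 1   [~->-rule on 6]
9. []q, 2   [<>-rule on 4: fresh world 2, 0R2]
10. q, 0   [[]-rule on 9 via 2R0]
11. q, 1   [[]-rule on 9 via 2R1]
Accessibility: 0R0, 0R1, 0R2, 1R0, 1R1, 1R2, 2R0, 2R1, 2R2
Branch closes: q and ~q both at 1.
Every branch closes (one shown): unsatisfiable in S5.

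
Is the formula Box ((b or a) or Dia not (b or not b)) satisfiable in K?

Satisfiable

1. Box ((b or a) or Dia not (b or not b)), u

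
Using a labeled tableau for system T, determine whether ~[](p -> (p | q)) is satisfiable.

1. ~[](p -> (p | q)), w0
2. ~(p -> (p | q)), w1
3. p, w1
4. ~(p | q), w1
5. ~p, w1
6. ~q, w1
Accessibility: w0Rw0, w0Rw1, w1Rw1
Branch closes: p and ~p both at w1.
All branches of the tableau close; one closing branch shown above.

No, unsatisfiable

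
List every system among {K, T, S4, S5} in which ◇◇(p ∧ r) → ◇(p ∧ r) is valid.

S4-tableau for the negation ¬(◇◇(p ∧ r) → ◇(p ∧ r)):
1. ¬(◇◇(p ∧ r) → ◇(p ∧ r)), u
2. ◇◇(p ∧ r), u
3. ¬◇(p ∧ r), u
4. ¬(p ∧ r), u
5. ¬r, u
6. ◇(p ∧ r), v
7. ¬(p ∧ r), v
8. ¬r, v
9. p ∧ r, w
10. p, w
11. r, w
12. ¬(p ∧ r), w
13. ¬r, w
Accessibility: uRu, uRv, uRw, vRv, vRw, wRw
Branch closes: r and ¬r both at w.
Every branch closes (one shown): valid in S4, hence also in S5 (every theorem of S4 is a theorem of S5).
T-tableau for the negation ¬(◇◇(p ∧ r) → ◇(p ∧ r)):
1. ¬(◇◇(p ∧ r) → ◇(p ∧ r)), u
2. ◇◇(p ∧ r), u
3. ¬◇(p ∧ r), u
4. ¬(p ∧ r), u
5. ¬r, u
6. ◇(p ∧ r), v
7. ¬(p ∧ r), v
8. ¬r, v
9. p ∧ r, w
10. p, w
11. r, w
Accessibility: uRu, uRv, vRv, vRw, wRw
Complete open branch: countermodel on a T-frame, so not valid in T, nor in K (the same frame is also a K-frame).

S4, S5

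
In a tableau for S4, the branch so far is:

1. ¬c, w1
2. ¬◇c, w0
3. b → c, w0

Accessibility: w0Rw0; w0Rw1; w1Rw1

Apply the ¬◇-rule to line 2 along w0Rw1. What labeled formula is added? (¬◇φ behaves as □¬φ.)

¬◇φ behaves as □¬φ: propagate the negated body to each accessible world.

¬c, w1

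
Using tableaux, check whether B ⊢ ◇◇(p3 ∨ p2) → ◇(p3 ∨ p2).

No, not valid

Tableau for the negation ¬(◇◇(p3 ∨ p2) → ◇(p3 ∨ p2)):
1. ¬(◇◇(p3 ∨ p2) → ◇(p3 ∨ p2)), 0
2. ◇◇(p3 ∨ p2), 0   [¬→-rule on 1]
3. ¬◇(p3 ∨ p2), 0   [¬→-rule on 1]
4. ¬(p3 ∨ p2), 0   [¬◇-rule on 3 via 0R0]
5. ¬p3, 0   [¬∨-rule on 4]
6. ¬p2, 0   [¬∨-rule on 4]
7. ◇(p3 ∨ p2), 1   [◇-rule on 2: fresh world 1, 0R1]
8. ¬(p3 ∨ p2), 1   [¬◇-rule on 3 via 0R1]
9. ¬p3, 1   [¬∨-rule on 8]
10. ¬p2, 1   [¬∨-rule on 8]
11. p3 ∨ p2, 2   [◇-rule on 7: fresh world 2, 1R2]
12. p2, 2   [∨-rule on 11 (branches; this branch)]
Accessibility: 0R0, 0R1, 1R0, 1R1, 1R2, 2R1, 2R2
The negation has an open branch (countermodel exists).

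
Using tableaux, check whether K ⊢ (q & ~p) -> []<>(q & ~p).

Invalid (countermodel exists)

Tableau for the negation ~((q & ~p) -> []<>(q & ~p)):
1. ~((q & ~p) -> []<>(q & ~p)), w0
2. q & ~p, w0
3. ~[]<>(q & ~p), w0
4. q, w0
5. ~p, w0
6. ~<>(q & ~p), w1
Accessibility: w0Rw1
The negation has an open branch (countermodel exists).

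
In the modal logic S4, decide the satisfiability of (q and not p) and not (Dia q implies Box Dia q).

1. (q and not p) and not (Dia q implies Box Dia q), 0
2. q and not p, 0
3. not (Dia q implies Box Dia q), 0
4. q, 0
5. not p, 0
6. Dia q, 0
7. not Box Dia q, 0
8. q, 1
9. not Dia q, 2
10. not q, 2
Accessibility: 0R0, 0R1, 0R2, 1R1, 2R2

Satisfiable (open branch found)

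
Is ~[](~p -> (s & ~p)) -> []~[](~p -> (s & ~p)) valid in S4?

Tableau for the negation ~(~[](~p -> (s & ~p)) -> []~[](~p -> (s & ~p))):
1. ~(~[](~p -> (s & ~p)) -> []~[](~p -> (s & ~p))), u
2. ~[](~p -> (s & ~p)), u
3. ~[]~[](~p -> (s & ~p)), u
4. ~(~p -> (s & ~p)), v
5. ~p, v
6. ~(s & ~p), v
7. ~s, v
8. [](~p -> (s & ~p)), w
9. ~p -> (s & ~p), w
10. s & ~p, w
11. s, w
12. ~p, w
Accessibility: uRu, uRv, uRw, vRv, wRw
The negation has an open branch (countermodel exists).

Invalid (countermodel exists)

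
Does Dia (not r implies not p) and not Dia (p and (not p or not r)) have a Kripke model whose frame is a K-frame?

1. Dia (not r implies not p) and not Dia (p and (not p or not r)), u
2. Dia (not r implies not p), u   [and-rule on 1]
3. not Dia (p and (not p or not r)), u   [and-rule on 1]
4. not r implies not p, v   [Dia-rule on 2: fresh world v, uRv]
5. not (p and (not p or not r)), v   [neg-Dia-rule on 3 via uRv]
6. not p, v   [implies-rule on 4 (branches; this branch)]
Accessibility: uRv

Yes, satisfiable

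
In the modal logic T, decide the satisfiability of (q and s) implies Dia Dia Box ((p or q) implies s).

Yes, satisfiable

1. (q and s) implies Dia Dia Box ((p or q) implies s), u
2. Dia Dia Box ((p or q) implies s), u   [implies-rule on 1 (branches; this branch)]
3. Dia Box ((p or q) implies s), v   [Dia-rule on 2: fresh world v, uRv]
4. Box ((p or q) implies s), w   [Dia-rule on 3: fresh world w, vRw]
5. (p or q) implies s, w   [Box-rule on 4 via wRw]
6. s, w   [implies-rule on 5 (branches; this branch)]
Accessibility: uRu, uRv, vRv, vRw, wRw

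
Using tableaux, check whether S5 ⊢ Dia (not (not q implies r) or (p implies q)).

No, not valid

Tableau for the negation not Dia (not (not q implies r) or (p implies q)):
1. not Dia (not (not q implies r) or (p implies q)), u
2. not (not (not q implies r) or (p implies q)), u
3. not q implies r, u
4. not (p implies q), u
5. p, u
6. not q, u
7. r, u
Accessibility: uRu
The negation has an open branch (countermodel exists).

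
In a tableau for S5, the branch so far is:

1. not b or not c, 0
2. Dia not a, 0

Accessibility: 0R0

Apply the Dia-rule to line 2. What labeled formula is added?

a fresh world 1 with 0R1, and not a at 1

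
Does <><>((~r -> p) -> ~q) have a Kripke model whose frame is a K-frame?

Yes, satisfiable

1. <><>((~r -> p) -> ~q), w0
2. <>((~r -> p) -> ~q), w1
3. (~r -> p) -> ~q, w2
4. ~q, w2
Accessibility: w0Rw1, w1Rw2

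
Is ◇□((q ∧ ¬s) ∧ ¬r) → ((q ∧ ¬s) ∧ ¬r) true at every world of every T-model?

Tableau for the negation ¬(◇□((q ∧ ¬s) ∧ ¬r) → ((q ∧ ¬s) ∧ ¬r)):
1. ¬(◇□((q ∧ ¬s) ∧ ¬r) → ((q ∧ ¬s) ∧ ¬r)), 0
2. ◇□((q ∧ ¬s) ∧ ¬r), 0   [¬→-rule on 1]
3. ¬((q ∧ ¬s) ∧ ¬r), 0   [¬→-rule on 1]
4. r, 0   [¬∧-rule on 3 (branches; this branch)]
5. □((q ∧ ¬s) ∧ ¬r), 1   [◇-rule on 2: fresh world 1, 0R1]
6. (q ∧ ¬s) ∧ ¬r, 1   [□-rule on 5 via 1R1]
7. q ∧ ¬s, 1   [∧-rule on 6]
8. ¬r, 1   [∧-rule on 6]
9. q, 1   [∧-rule on 7]
10. ¬s, 1   [∧-rule on 7]
Accessibility: 0R0, 0R1, 1R1
The negation has an open branch (countermodel exists).

No, not valid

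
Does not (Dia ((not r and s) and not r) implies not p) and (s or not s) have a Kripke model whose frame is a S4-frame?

Satisfiable (open branch found)

1. not (Dia ((not r and s) and not r) implies not p) and (s or not s), 0
2. not (Dia ((not r and s) and not r) implies not p), 0   [and-rule on 1]
3. s or not s, 0   [and-rule on 1]
4. Dia ((not r and s) and not r), 0   [neg-implies-rule on 2]
5. p, 0   [neg-implies-rule on 2]
6. not s, 0   [or-rule on 3 (branches; this branch)]
7. (not r and s) and not r, 1   [Dia-rule on 4: fresh world 1, 0R1]
8. not r and s, 1   [and-rule on 7]
9. not r, 1   [and-rule on 7]
10. s, 1   [and-rule on 8]
Accessibility: 0R0, 0R1, 1R1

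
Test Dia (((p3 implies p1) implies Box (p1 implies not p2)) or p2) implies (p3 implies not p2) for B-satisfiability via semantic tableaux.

1. Dia (((p3 implies p1) implies Box (p1 implies not p2)) or p2) implies (p3 implies not p2), 0
2. p3 implies not p2, 0   [implies-rule on 1 (branches; this branch)]
3. not p2, 0   [implies-rule on 2 (branches; this branch)]
Accessibility: 0R0

Satisfiable (open branch found)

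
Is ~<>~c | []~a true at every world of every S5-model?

Tableau for the negation ~(~<>~c | []~a):
1. ~(~<>~c | []~a), 0
2. <>~c, 0
3. ~[]~a, 0
4. ~c, 1
5. a, 2
Accessibility: 0R0, 0R1, 0R2, 1R0, 1R1, 1R2, 2R0, 2R1, 2R2
The negation has an open branch (countermodel exists).

No, not valid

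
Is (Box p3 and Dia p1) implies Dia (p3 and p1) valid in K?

Valid

Tableau for the negation not ((Box p3 and Dia p1) implies Dia (p3 and p1)):
1. not ((Box p3 and Dia p1) implies Dia (p3 and p1)), w0
2. Box p3 and Dia p1, w0
3. not Dia (p3 and p1), w0
4. Box p3, w0
5. Dia p1, w0
6. p1, w1
7. not (p3 and p1), w1
8. p3, w1
9. not p1, w1
Accessibility: w0Rw1
Branch closes: p1 and not p1 both at w1.
All branches of the negation close; one closing branch shown above.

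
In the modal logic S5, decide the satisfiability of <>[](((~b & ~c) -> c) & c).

Satisfiable (open branch found)

1. <>[](((~b & ~c) -> c) & c), w0
2. [](((~b & ~c) -> c) & c), w1
3. ((~b & ~c) -> c) & c, w0
4. (~b & ~c) -> c, w0
5. c, w0
6. ((~b & ~c) -> c) & c, w1
7. (~b & ~c) -> c, w1
8. c, w1
Accessibility: w0Rw0, w0Rw1, w1Rw0, w1Rw1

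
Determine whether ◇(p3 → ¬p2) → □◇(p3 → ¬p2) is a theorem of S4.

Tableau for the negation ¬(◇(p3 → ¬p2) → □◇(p3 → ¬p2)):
1. ¬(◇(p3 → ¬p2) → □◇(p3 → ¬p2)), 0
2. ◇(p3 → ¬p2), 0
3. ¬□◇(p3 → ¬p2), 0
4. p3 → ¬p2, 1
5. ¬p2, 1
6. ¬◇(p3 → ¬p2), 2
7. ¬(p3 → ¬p2), 2
8. p3, 2
9. p2, 2
Accessibility: 0R0, 0R1, 0R2, 1R1, 2R2
The negation has an open branch (countermodel exists).

No, not valid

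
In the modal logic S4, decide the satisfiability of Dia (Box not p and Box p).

No, unsatisfiable

1. Dia (Box not p and Box p), u
2. Box not p and Box p, v   [Dia-rule on 1: fresh world v, uRv]
3. Box not p, v   [and-rule on 2]
4. Box p, v   [and-rule on 2]
5. not p, v   [Box-rule on 3 via vRv]
6. p, v   [Box-rule on 4 via vRv]
Accessibility: uRu, uRv, vRv
Branch closes: p and not p both at v.
Every branch closes; the branch above is one of them.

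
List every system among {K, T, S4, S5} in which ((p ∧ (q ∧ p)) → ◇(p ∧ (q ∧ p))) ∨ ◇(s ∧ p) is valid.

T, S4, S5

K-tableau for the negation ¬(((p ∧ (q ∧ p)) → ◇(p ∧ (q ∧ p))) ∨ ◇(s ∧ p)):
1. ¬(((p ∧ (q ∧ p)) → ◇(p ∧ (q ∧ p))) ∨ ◇(s ∧ p)), u
2. ¬((p ∧ (q ∧ p)) → ◇(p ∧ (q ∧ p))), u
3. ¬◇(s ∧ p), u
4. p ∧ (q ∧ p), u
5. ¬◇(p ∧ (q ∧ p)), u
6. p, u
7. q ∧ p, u
8. q, u
Complete open branch: countermodel on a K-frame, so not valid in K.
T-tableau for the negation ¬(((p ∧ (q ∧ p)) → ◇(p ∧ (q ∧ p))) ∨ ◇(s ∧ p)):
1. ¬(((p ∧ (q ∧ p)) → ◇(p ∧ (q ∧ p))) ∨ ◇(s ∧ p)), u
2. ¬((p ∧ (q ∧ p)) → ◇(p ∧ (q ∧ p))), u
3. ¬◇(s ∧ p), u
4. p ∧ (q ∧ p), u
5. ¬◇(p ∧ (q ∧ p)), u
6. p, u
7. q ∧ p, u
8. q, u
9. ¬(s ∧ p), u
10. ¬(p ∧ (q ∧ p)), u
11. ¬s, u
12. ¬(q ∧ p), u
13. ¬p, u
Accessibility: uRu
Branch closes: p and ¬p both at u.
Every branch closes (one shown): valid in T, hence also in S4, S5 (every theorem of T is a theorem of S4 and S5).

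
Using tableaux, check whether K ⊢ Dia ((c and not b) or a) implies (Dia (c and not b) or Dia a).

Valid in K

Tableau for the negation not (Dia ((c and not b) or a) implies (Dia (c and not b) or Dia a)):
1. not (Dia ((c and not b) or a) implies (Dia (c and not b) or Dia a)), u
2. Dia ((c and not b) or a), u
3. not (Dia (c and not b) or Dia a), u
4. not Dia (c and not b), u
5. not Dia a, u
6. (c and not b) or a, v
7. not (c and not b), v
8. not a, v
9. c and not b, v
10. c, v
11. not b, v
12. b, v
Accessibility: uRv
Branch closes: b and not b both at v.
Every branch of the negation's tableau closes; the branch above is one of them.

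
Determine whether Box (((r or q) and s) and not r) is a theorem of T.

Not valid

Tableau for the negation not Box (((r or q) and s) and not r):
1. not Box (((r or q) and s) and not r), u
2. not (((r or q) and s) and not r), v   [neg-Box-rule on 1: fresh world v, uRv]
3. r, v   [neg-and-rule on 2 (branches; this branch)]
Accessibility: uRu, uRv, vRv
The negation has an open branch (countermodel exists).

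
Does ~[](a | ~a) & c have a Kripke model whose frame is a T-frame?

1. ~[](a | ~a) & c, u
2. ~[](a | ~a), u
3. c, u
4. ~(a | ~a), v
5. ~a, v
6. a, v
Accessibility: uRu, uRv, vRv
Branch closes: a and ~a both at v.
All branches of the tableau close; one closing branch shown above.

Unsatisfiable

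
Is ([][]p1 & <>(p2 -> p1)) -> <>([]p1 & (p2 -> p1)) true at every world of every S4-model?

Valid in S4

Tableau for the negation ~(([][]p1 & <>(p2 -> p1)) -> <>([]p1 & (p2 -> p1))):
1. ~(([][]p1 & <>(p2 -> p1)) -> <>([]p1 & (p2 -> p1))), w0
2. [][]p1 & <>(p2 -> p1), w0
3. ~<>([]p1 & (p2 -> p1)), w0
4. [][]p1, w0
5. <>(p2 -> p1), w0
6. ~([]p1 & (p2 -> p1)), w0
7. []p1, w0
8. p1, w0
9. ~[]p1, w0
10. p2 -> p1, w1
11. ~([]p1 & (p2 -> p1)), w1
12. []p1, w1
13. p1, w1
14. ~[]p1, w1
15. ~p1, w2
16. ~([]p1 & (p2 -> p1)), w2
17. []p1, w2
18. p1, w2
Accessibility: w0Rw0, w0Rw1, w0Rw2, w1Rw1, w2Rw2
Branch closes: p1 and ~p1 both at w2.
Every branch of the negation's tableau closes; the branch above is one of them.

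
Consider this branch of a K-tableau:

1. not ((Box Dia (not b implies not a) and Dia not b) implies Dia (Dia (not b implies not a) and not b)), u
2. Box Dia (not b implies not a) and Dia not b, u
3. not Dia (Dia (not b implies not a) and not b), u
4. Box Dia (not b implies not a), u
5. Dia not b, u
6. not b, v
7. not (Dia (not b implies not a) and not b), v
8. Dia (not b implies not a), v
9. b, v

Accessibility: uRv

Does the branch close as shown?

Yes, closed

Both b and not b appear at v.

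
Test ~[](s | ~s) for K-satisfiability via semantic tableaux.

1. ~[](s | ~s), 0
2. ~(s | ~s), 1
3. ~s, 1
4. s, 1
Accessibility: 0R1
Branch closes: s and ~s both at 1.
(One branch shown.) All branches close.

No, unsatisfiable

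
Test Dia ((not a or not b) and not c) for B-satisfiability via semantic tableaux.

1. Dia ((not a or not b) and not c), w0
2. (not a or not b) and not c, w1
3. not a or not b, w1
4. not c, w1
5. not b, w1
Accessibility: w0Rw0, w0Rw1, w1Rw0, w1Rw1

Yes, satisfiable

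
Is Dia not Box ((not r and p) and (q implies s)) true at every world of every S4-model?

No, not valid

Tableau for the negation not Dia not Box ((not r and p) and (q implies s)):
1. not Dia not Box ((not r and p) and (q implies s)), 0
2. Box ((not r and p) and (q implies s)), 0
3. (not r and p) and (q implies s), 0
4. not r and p, 0
5. q implies s, 0
6. not r, 0
7. p, 0
8. s, 0
Accessibility: 0R0
The negation has an open branch (countermodel exists).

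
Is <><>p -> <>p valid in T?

Tableau for the negation ~(<><>p -> <>p):
1. ~(<><>p -> <>p), u
2. <><>p, u   [~->-rule on 1]
3. ~<>p, u   [~->-rule on 1]
4. ~p, u   [~<>-rule on 3 via uRu]
5. <>p, v   [<>-rule on 2: fresh world v, uRv]
6. ~p, v   [~<>-rule on 3 via uRv]
7. p, w   [<>-rule on 5: fresh world w, vRw]
Accessibility: uRu, uRv, vRv, vRw, wRw
The negation has an open branch (countermodel exists).

Not valid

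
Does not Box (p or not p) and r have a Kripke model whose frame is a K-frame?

1. not Box (p or not p) and r, u
2. not Box (p or not p), u
3. r, u
4. not (p or not p), v
5. not p, v
6. p, v
Accessibility: uRv
Branch closes: p and not p both at v.
Every branch closes; the branch above is one of them.

Unsatisfiable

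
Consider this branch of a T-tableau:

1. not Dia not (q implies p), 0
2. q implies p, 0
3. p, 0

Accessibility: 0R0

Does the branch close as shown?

No atom appears with both signs at the same world.

Not closed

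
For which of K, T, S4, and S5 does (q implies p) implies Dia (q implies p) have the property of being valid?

K-tableau for the negation not ((q implies p) implies Dia (q implies p)):
1. not ((q implies p) implies Dia (q implies p)), 0
2. q implies p, 0
3. not Dia (q implies p), 0
4. p, 0
Complete open branch: countermodel on a K-frame, so not valid in K.
T-tableau for the negation not ((q implies p) implies Dia (q implies p)):
1. not ((q implies p) implies Dia (q implies p)), 0
2. q implies p, 0
3. not Dia (q implies p), 0
4. not (q implies p), 0
5. q, 0
6. not p, 0
7. p, 0
Accessibility: 0R0
Branch closes: p and not p both at 0.
Every branch closes (one shown): valid in T, hence also in S4, S5 (every theorem of T is a theorem of S4 and S5).

T, S4, S5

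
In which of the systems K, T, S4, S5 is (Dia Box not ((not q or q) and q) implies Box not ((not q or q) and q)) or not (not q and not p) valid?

S5

S4-tableau for the negation not ((Dia Box not ((not q or q) and q) implies Box not ((not q or q) and q)) or not (not q and not p)):
1. not ((Dia Box not ((not q or q) and q) implies Box not ((not q or q) and q)) or not (not q and not p)), w0
2. not (Dia Box not ((not q or q) and q) implies Box not ((not q or q) and q)), w0
3. not q and not p, w0
4. Dia Box not ((not q or q) and q), w0
5. not Box not ((not q or q) and q), w0
6. not q, w0
7. not p, w0
8. Box not ((not q or q) and q), w1
9. not ((not q or q) and q), w1
10. not q, w1
11. (not q or q) and q, w2
12. not q or q, w2
13. q, w2
Accessibility: w0Rw0, w0Rw1, w0Rw2, w1Rw1, w2Rw2
Complete open branch: countermodel on an S4-frame, so not valid in S4, nor in K, T (the same frame is also a K-frame and a T-frame).
S5-tableau for the negation not ((Dia Box not ((not q or q) and q) implies Box not ((not q or q) and q)) or not (not q and not p)):
1. not ((Dia Box not ((not q or q) and q) implies Box not ((not q or q) and q)) or not (not q and not p)), w0
2. not (Dia Box not ((not q or q) and q) implies Box not ((not q or q) and q)), w0
3. not q and not p, w0
4. Dia Box not ((not q or q) and q), w0
5. not Box not ((not q or q) and q), w0
6. not q, w0
7. not p, w0
8. Box not ((not q or q) and q), w1
9. not ((not q or q) and q), w0
10. not ((not q or q) and q), w1
11. not q, w1
12. (not q or q) and q, w2
13. not q or q, w2
14. q, w2
15. not ((not q or q) and q), w2
16. not (not q or q), w2
17. not q, w2
Accessibility: w0Rw0, w0Rw1, w0Rw2, w1Rw0, w1Rw1, w1Rw2, w2Rw0, w2Rw1, w2Rw2
Branch closes: q and not q both at w2.
Every branch closes (one shown): valid in S5.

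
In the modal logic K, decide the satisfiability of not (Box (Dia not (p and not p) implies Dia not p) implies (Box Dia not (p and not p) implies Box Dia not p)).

1. not (Box (Dia not (p and not p) implies Dia not p) implies (Box Dia not (p and not p) implies Box Dia not p)), u
2. Box (Dia not (p and not p) implies Dia not p), u
3. not (Box Dia not (p and not p) implies Box Dia not p), u
4. Box Dia not (p and not p), u
5. not Box Dia not p, u
6. not Dia not p, v
7. Dia not (p and not p) implies Dia not p, v
8. Dia not (p and not p), v
9. Dia not p, v
10. not (p and not p), w
11. p, w
12. not p, x
13. p, x
Accessibility: uRv, vRw, vRx
Branch closes: p and not p both at x.
Every branch closes; the branch above is one of them.

No, unsatisfiable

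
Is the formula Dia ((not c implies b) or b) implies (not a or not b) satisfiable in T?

Satisfiable (open branch found)

1. Dia ((not c implies b) or b) implies (not a or not b), 0
2. not a or not b, 0
3. not b, 0
Accessibility: 0R0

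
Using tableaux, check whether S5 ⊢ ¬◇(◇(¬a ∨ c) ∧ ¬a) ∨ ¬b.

Tableau for the negation ¬(¬◇(◇(¬a ∨ c) ∧ ¬a) ∨ ¬b):
1. ¬(¬◇(◇(¬a ∨ c) ∧ ¬a) ∨ ¬b), w0
2. ◇(◇(¬a ∨ c) ∧ ¬a), w0
3. b, w0
4. ◇(¬a ∨ c) ∧ ¬a, w1
5. ◇(¬a ∨ c), w1
6. ¬a, w1
7. ¬a ∨ c, w2
8. c, w2
Accessibility: w0Rw0, w0Rw1, w0Rw2, w1Rw0, w1Rw1, w1Rw2, w2Rw0, w2Rw1, w2Rw2
The negation has an open branch (countermodel exists).

No, not valid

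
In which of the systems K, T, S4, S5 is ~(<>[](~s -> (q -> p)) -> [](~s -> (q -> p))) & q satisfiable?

K, T, S4

S4-tableau for the formula:
1. ~(<>[](~s -> (q -> p)) -> [](~s -> (q -> p))) & q, 0
2. ~(<>[](~s -> (q -> p)) -> [](~s -> (q -> p))), 0
3. q, 0
4. <>[](~s -> (q -> p)), 0
5. ~[](~s -> (q -> p)), 0
6. [](~s -> (q -> p)), 1
7. ~s -> (q -> p), 1
8. q -> p, 1
9. p, 1
10. ~(~s -> (q -> p)), 2
11. ~s, 2
12. ~(q -> p), 2
13. q, 2
14. ~p, 2
Accessibility: 0R0, 0R1, 0R2, 1R1, 2R2
Complete open branch: satisfiable in S4, hence also in K, T (this S4-model is also a K-model and a T-model).
S5-tableau for the formula:
1. ~(<>[](~s -> (q -> p)) -> [](~s -> (q -> p))) & q, 0
2. ~(<>[](~s -> (q -> p)) -> [](~s -> (q -> p))), 0
3. q, 0
4. <>[](~s -> (q -> p)), 0
5. ~[](~s -> (q -> p)), 0
6. [](~s -> (q -> p)), 1
7. ~s -> (q -> p), 0
8. ~s -> (q -> p), 1
9. q -> p, 0
10. q -> p, 1
11. p, 0
12. p, 1
13. ~(~s -> (q -> p)), 2
14. ~s, 2
15. ~(q -> p), 2
16. q, 2
17. ~p, 2
18. ~s -> (q -> p), 2
19. q -> p, 2
20. p, 2
Accessibility: 0R0, 0R1, 0R2, 1R0, 1R1, 1R2, 2R0, 2R1, 2R2
Branch closes: p and ~p both at 2.
Every branch closes (one shown): unsatisfiable in S5.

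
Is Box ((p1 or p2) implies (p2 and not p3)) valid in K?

Invalid (countermodel exists)

Tableau for the negation not Box ((p1 or p2) implies (p2 and not p3)):
1. not Box ((p1 or p2) implies (p2 and not p3)), 0
2. not ((p1 or p2) implies (p2 and not p3)), 1   [neg-Box-rule on 1: fresh world 1, 0R1]
3. p1 or p2, 1   [neg-implies-rule on 2]
4. not (p2 and not p3), 1   [neg-implies-rule on 2]
5. p2, 1   [or-rule on 3 (branches; this branch)]
6. p3, 1   [neg-and-rule on 4 (branches; this branch)]
Accessibility: 0R1
The negation has an open branch (countermodel exists).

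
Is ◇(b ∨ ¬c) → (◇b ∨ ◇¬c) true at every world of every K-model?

Tableau for the negation ¬(◇(b ∨ ¬c) → (◇b ∨ ◇¬c)):
1. ¬(◇(b ∨ ¬c) → (◇b ∨ ◇¬c)), u
2. ◇(b ∨ ¬c), u
3. ¬(◇b ∨ ◇¬c), u
4. ¬◇b, u
5. ¬◇¬c, u
6. b ∨ ¬c, v
7. ¬b, v
8. c, v
9. ¬c, v
Accessibility: uRv
Branch closes: c and ¬c both at v.
All branches of the negation close; one closing branch shown above.

Valid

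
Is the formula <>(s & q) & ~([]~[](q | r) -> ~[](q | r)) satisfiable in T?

No, unsatisfiable

1. <>(s & q) & ~([]~[](q | r) -> ~[](q | r)), u
2. <>(s & q), u   [&-rule on 1]
3. ~([]~[](q | r) -> ~[](q | r)), u   [&-rule on 1]
4. []~[](q | r), u   [~->-rule on 3]
5. [](q | r), u   [~->-rule on 3]
6. ~[](q | r), u   [[]-rule on 4 via uRu]
7. q | r, u   [[]-rule on 5 via uRu]
8. r, u   [|-rule on 7 (branches; this branch)]
9. s & q, v   [<>-rule on 2: fresh world v, uRv]
10. s, v   [&-rule on 9]
11. q, v   [&-rule on 9]
12. ~[](q | r), v   [[]-rule on 4 via uRv]
13. q | r, v   [[]-rule on 5 via uRv]
14. r, v   [|-rule on 13 (branches; this branch)]
15. ~(q | r), w   [~[]-rule on 6: fresh world w, uRw]
16. ~q, w   [~|-rule on 15]
17. ~r, w   [~|-rule on 15]
18. ~[](q | r), w   [[]-rule on 4 via uRw]
19. q | r, w   [[]-rule on 5 via uRw]
20. r, w   [|-rule on 19 (branches; this branch)]
Accessibility: uRu, uRv, uRw, vRv, wRw
Branch closes: r and ~r both at w.
All branches of the tableau close; one closing branch shown above.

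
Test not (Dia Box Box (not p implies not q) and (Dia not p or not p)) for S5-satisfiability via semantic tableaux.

Yes, satisfiable

1. not (Dia Box Box (not p implies not q) and (Dia not p or not p)), 0
2. not (Dia not p or not p), 0   [neg-and-rule on 1 (branches; this branch)]
3. not Dia not p, 0   [neg-or-rule on 2]
4. p, 0   [neg-or-rule on 2]
Accessibility: 0R0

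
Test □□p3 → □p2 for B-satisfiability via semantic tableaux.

1. □□p3 → □p2, 0
2. □p2, 0   [→-rule on 1 (branches; this branch)]
3. p2, 0   [□-rule on 2 via 0R0]
Accessibility: 0R0

Yes, satisfiable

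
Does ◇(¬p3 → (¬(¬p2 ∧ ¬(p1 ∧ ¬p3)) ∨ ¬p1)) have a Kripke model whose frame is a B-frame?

Yes, satisfiable

1. ◇(¬p3 → (¬(¬p2 ∧ ¬(p1 ∧ ¬p3)) ∨ ¬p1)), u
2. ¬p3 → (¬(¬p2 ∧ ¬(p1 ∧ ¬p3)) ∨ ¬p1), v   [◇-rule on 1: fresh world v, uRv]
3. ¬(¬p2 ∧ ¬(p1 ∧ ¬p3)) ∨ ¬p1, v   [→-rule on 2 (branches; this branch)]
4. ¬p1, v   [∨-rule on 3 (branches; this branch)]
Accessibility: uRu, uRv, vRu, vRv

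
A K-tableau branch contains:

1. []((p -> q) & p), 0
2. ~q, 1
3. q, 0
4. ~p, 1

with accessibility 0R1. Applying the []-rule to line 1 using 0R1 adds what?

(p -> q) & p, 1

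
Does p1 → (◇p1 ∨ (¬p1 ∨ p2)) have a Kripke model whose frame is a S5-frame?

Satisfiable

1. p1 → (◇p1 ∨ (¬p1 ∨ p2)), 0
2. ◇p1 ∨ (¬p1 ∨ p2), 0   [→-rule on 1 (branches; this branch)]
3. ¬p1 ∨ p2, 0   [∨-rule on 2 (branches; this branch)]
4. p2, 0   [∨-rule on 3 (branches; this branch)]
Accessibility: 0R0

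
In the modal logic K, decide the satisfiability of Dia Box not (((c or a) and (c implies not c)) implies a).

Satisfiable (open branch found)

1. Dia Box not (((c or a) and (c implies not c)) implies a), w0
2. Box not (((c or a) and (c implies not c)) implies a), w1
Accessibility: w0Rw1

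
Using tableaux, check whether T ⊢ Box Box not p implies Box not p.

Tableau for the negation not (Box Box not p implies Box not p):
1. not (Box Box not p implies Box not p), u
2. Box Box not p, u   [neg-implies-rule on 1]
3. not Box not p, u   [neg-implies-rule on 1]
4. Box not p, u   [Box-rule on 2 via uRu]
5. not p, u   [Box-rule on 4 via uRu]
6. p, v   [neg-Box-rule on 3: fresh world v, uRv]
7. Box not p, v   [Box-rule on 2 via uRv]
8. not p, v   [Box-rule on 4 via uRv]
Accessibility: uRu, uRv, vRv
Branch closes: p and not p both at v.
All branches of the negation close; one closing branch shown above.

Valid in T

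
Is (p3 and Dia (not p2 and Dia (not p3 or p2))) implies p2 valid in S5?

No, not valid

Tableau for the negation not ((p3 and Dia (not p2 and Dia (not p3 or p2))) implies p2):
1. not ((p3 and Dia (not p2 and Dia (not p3 or p2))) implies p2), u
2. p3 and Dia (not p2 and Dia (not p3 or p2)), u
3. not p2, u
4. p3, u
5. Dia (not p2 and Dia (not p3 or p2)), u
6. not p2 and Dia (not p3 or p2), v
7. not p2, v
8. Dia (not p3 or p2), v
9. not p3 or p2, w
10. p2, w
Accessibility: uRu, uRv, uRw, vRu, vRv, vRw, wRu, wRv, wRw
The negation has an open branch (countermodel exists).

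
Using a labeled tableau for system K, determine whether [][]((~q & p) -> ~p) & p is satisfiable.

1. [][]((~q & p) -> ~p) & p, w0
2. [][]((~q & p) -> ~p), w0   [&-rule on 1]
3. p, w0   [&-rule on 1]

Satisfiable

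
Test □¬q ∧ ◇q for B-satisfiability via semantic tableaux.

1. □¬q ∧ ◇q, w0
2. □¬q, w0
3. ◇q, w0
4. ¬q, w0
5. q, w1
6. ¬q, w1
Accessibility: w0Rw0, w0Rw1, w1Rw0, w1Rw1
Branch closes: q and ¬q both at w1.
(One branch shown.) All branches close.

No, unsatisfiable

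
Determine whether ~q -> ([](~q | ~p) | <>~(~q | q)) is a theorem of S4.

Invalid (countermodel exists)

Tableau for the negation ~(~q -> ([](~q | ~p) | <>~(~q | q))):
1. ~(~q -> ([](~q | ~p) | <>~(~q | q))), w0
2. ~q, w0
3. ~([](~q | ~p) | <>~(~q | q)), w0
4. ~[](~q | ~p), w0
5. ~<>~(~q | q), w0
6. ~q | q, w0
7. ~(~q | ~p), w1
8. q, w1
9. p, w1
10. ~q | q, w1
Accessibility: w0Rw0, w0Rw1, w1Rw1
The negation has an open branch (countermodel exists).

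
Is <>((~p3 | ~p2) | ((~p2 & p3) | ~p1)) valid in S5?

Not valid

Tableau for the negation ~<>((~p3 | ~p2) | ((~p2 & p3) | ~p1)):
1. ~<>((~p3 | ~p2) | ((~p2 & p3) | ~p1)), w0
2. ~((~p3 | ~p2) | ((~p2 & p3) | ~p1)), w0
3. ~(~p3 | ~p2), w0
4. ~((~p2 & p3) | ~p1), w0
5. p3, w0
6. p2, w0
7. ~(~p2 & p3), w0
8. p1, w0
Accessibility: w0Rw0
The negation has an open branch (countermodel exists).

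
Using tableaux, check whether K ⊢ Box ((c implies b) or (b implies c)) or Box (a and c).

Yes, valid

Tableau for the negation not (Box ((c implies b) or (b implies c)) or Box (a and c)):
1. not (Box ((c implies b) or (b implies c)) or Box (a and c)), u
2. not Box ((c implies b) or (b implies c)), u   [neg-or-rule on 1]
3. not Box (a and c), u   [neg-or-rule on 1]
4. not ((c implies b) or (b implies c)), v   [neg-Box-rule on 2: fresh world v, uRv]
5. not (c implies b), v   [neg-or-rule on 4]
6. not (b implies c), v   [neg-or-rule on 4]
7. c, v   [neg-implies-rule on 5]
8. not b, v   [neg-implies-rule on 5]
9. b, v   [neg-implies-rule on 6]
10. not c, v   [neg-implies-rule on 6]
Accessibility: uRv
Branch closes: b and not b both at v.
Every branch of the negation's tableau closes; the branch above is one of them.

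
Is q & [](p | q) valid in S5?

No, not valid

Tableau for the negation ~(q & [](p | q)):
1. ~(q & [](p | q)), w0
2. ~[](p | q), w0
3. ~(p | q), w1
4. ~p, w1
5. ~q, w1
Accessibility: w0Rw0, w0Rw1, w1Rw0, w1Rw1
The negation has an open branch (countermodel exists).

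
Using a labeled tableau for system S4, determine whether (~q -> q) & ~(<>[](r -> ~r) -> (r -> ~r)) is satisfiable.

Yes, satisfiable

1. (~q -> q) & ~(<>[](r -> ~r) -> (r -> ~r)), 0
2. ~q -> q, 0
3. ~(<>[](r -> ~r) -> (r -> ~r)), 0
4. <>[](r -> ~r), 0
5. ~(r -> ~r), 0
6. r, 0
7. q, 0
8. [](r -> ~r), 1
9. r -> ~r, 1
10. ~r, 1
Accessibility: 0R0, 0R1, 1R1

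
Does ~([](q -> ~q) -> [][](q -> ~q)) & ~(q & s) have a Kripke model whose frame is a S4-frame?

No, unsatisfiable

1. ~([](q -> ~q) -> [][](q -> ~q)) & ~(q & s), u
2. ~([](q -> ~q) -> [][](q -> ~q)), u
3. ~(q & s), u
4. [](q -> ~q), u
5. ~[][](q -> ~q), u
6. q -> ~q, u
7. ~s, u
8. ~q, u
9. ~[](q -> ~q), v
10. q -> ~q, v
11. ~q, v
12. ~(q -> ~q), w
13. q, w
14. q -> ~q, w
15. ~q, w
Accessibility: uRu, uRv, uRw, vRv, vRw, wRw
Branch closes: q and ~q both at w.
All branches of the tableau close; one closing branch shown above.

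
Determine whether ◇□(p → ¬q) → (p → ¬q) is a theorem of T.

No, not valid

Tableau for the negation ¬(◇□(p → ¬q) → (p → ¬q)):
1. ¬(◇□(p → ¬q) → (p → ¬q)), u
2. ◇□(p → ¬q), u
3. ¬(p → ¬q), u
4. p, u
5. q, u
6. □(p → ¬q), v
7. p → ¬q, v
8. ¬q, v
Accessibility: uRu, uRv, vRv
The negation has an open branch (countermodel exists).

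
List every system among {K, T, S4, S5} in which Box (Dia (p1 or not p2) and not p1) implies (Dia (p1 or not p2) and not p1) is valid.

T, S4, S5

K-tableau for the negation not (Box (Dia (p1 or not p2) and not p1) implies (Dia (p1 or not p2) and not p1)):
1. not (Box (Dia (p1 or not p2) and not p1) implies (Dia (p1 or not p2) and not p1)), u
2. Box (Dia (p1 or not p2) and not p1), u   [neg-implies-rule on 1]
3. not (Dia (p1 or not p2) and not p1), u   [neg-implies-rule on 1]
4. p1, u   [neg-and-rule on 3 (branches; this branch)]
Complete open branch: countermodel on a K-frame, so not valid in K.
T-tableau for the negation not (Box (Dia (p1 or not p2) and not p1) implies (Dia (p1 or not p2) and not p1)):
1. not (Box (Dia (p1 or not p2) and not p1) implies (Dia (p1 or not p2) and not p1)), u
2. Box (Dia (p1 or not p2) and not p1), u   [neg-implies-rule on 1]
3. not (Dia (p1 or not p2) and not p1), u   [neg-implies-rule on 1]
4. Dia (p1 or not p2) and not p1, u   [Box-rule on 2 via uRu]
5. Dia (p1 or not p2), u   [and-rule on 4]
6. not p1, u   [and-rule on 4]
7. not Dia (p1 or not p2), u   [neg-and-rule on 3 (branches; this branch)]
8. not (p1 or not p2), u   [neg-Dia-rule on 7 via uRu]
9. p2, u   [neg-or-rule on 8]
10. p1 or not p2, v   [Dia-rule on 5: fresh world v, uRv]
11. Dia (p1 or not p2) and not p1, v   [Box-rule on 2 via uRv]
12. Dia (p1 or not p2), v   [and-rule on 11]
13. not p1, v   [and-rule on 11]
14. not (p1 or not p2), v   [neg-Dia-rule on 7 via uRv]
15. p2, v   [neg-or-rule on 14]
16. not p2, v   [or-rule on 10 (branches; this branch)]
Accessibility: uRu, uRv, vRv
Branch closes: p2 and not p2 both at v.
Every branch closes (one shown): valid in T, hence also in S4, S5 (every theorem of T is a theorem of S4 and S5).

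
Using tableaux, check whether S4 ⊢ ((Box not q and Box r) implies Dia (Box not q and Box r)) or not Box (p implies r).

Valid in S4

Tableau for the negation not (((Box not q and Box r) implies Dia (Box not q and Box r)) or not Box (p implies r)):
1. not (((Box not q and Box r) implies Dia (Box not q and Box r)) or not Box (p implies r)), 0
2. not ((Box not q and Box r) implies Dia (Box not q and Box r)), 0   [neg-or-rule on 1]
3. Box (p implies r), 0   [neg-or-rule on 1]
4. Box not q and Box r, 0   [neg-implies-rule on 2]
5. not Dia (Box not q and Box r), 0   [neg-implies-rule on 2]
6. Box not q, 0   [and-rule on 4]
7. Box r, 0   [and-rule on 4]
8. p implies r, 0   [Box-rule on 3 via 0R0]
9. not (Box not q and Box r), 0   [neg-Dia-rule on 5 via 0R0]
10. not q, 0   [Box-rule on 6 via 0R0]
11. r, 0   [Box-rule on 7 via 0R0]
12. not Box r, 0   [neg-and-rule on 9 (branches; this branch)]
13. not r, 1   [neg-Box-rule on 12: fresh world 1, 0R1]
14. p implies r, 1   [Box-rule on 3 via 0R1]
15. not (Box not q and Box r), 1   [neg-Dia-rule on 5 via 0R1]
16. not q, 1   [Box-rule on 6 via 0R1]
17. r, 1   [Box-rule on 7 via 0R1]
Accessibility: 0R0, 0R1, 1R1
Branch closes: r and not r both at 1.
Every branch of the negation's tableau closes; the branch above is one of them.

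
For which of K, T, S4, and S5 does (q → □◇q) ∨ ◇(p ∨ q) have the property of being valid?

T-tableau for the negation ¬((q → □◇q) ∨ ◇(p ∨ q)):
1. ¬((q → □◇q) ∨ ◇(p ∨ q)), u
2. ¬(q → □◇q), u   [¬∨-rule on 1]
3. ¬◇(p ∨ q), u   [¬∨-rule on 1]
4. q, u   [¬→-rule on 2]
5. ¬□◇q, u   [¬→-rule on 2]
6. ¬(p ∨ q), u   [¬◇-rule on 3 via uRu]
7. ¬p, u   [¬∨-rule on 6]
8. ¬q, u   [¬∨-rule on 6]
Accessibility: uRu
Branch closes: q and ¬q both at u.
Every branch closes (one shown): valid in T, hence also in S4, S5 (every theorem of T is a theorem of S4 and S5).
K-tableau for the negation ¬((q → □◇q) ∨ ◇(p ∨ q)):
1. ¬((q → □◇q) ∨ ◇(p ∨ q)), u
2. ¬(q → □◇q), u   [¬∨-rule on 1]
3. ¬◇(p ∨ q), u   [¬∨-rule on 1]
4. q, u   [¬→-rule on 2]
5. ¬□◇q, u   [¬→-rule on 2]
6. ¬◇q, v   [¬□-rule on 5: fresh world v, uRv]
7. ¬(p ∨ q), v   [¬◇-rule on 3 via uRv]
8. ¬p, v   [¬∨-rule on 7]
9. ¬q, v   [¬∨-rule on 7]
Accessibility: uRv
Complete open branch: countermodel on a K-frame, so not valid in K.

T, S4, S5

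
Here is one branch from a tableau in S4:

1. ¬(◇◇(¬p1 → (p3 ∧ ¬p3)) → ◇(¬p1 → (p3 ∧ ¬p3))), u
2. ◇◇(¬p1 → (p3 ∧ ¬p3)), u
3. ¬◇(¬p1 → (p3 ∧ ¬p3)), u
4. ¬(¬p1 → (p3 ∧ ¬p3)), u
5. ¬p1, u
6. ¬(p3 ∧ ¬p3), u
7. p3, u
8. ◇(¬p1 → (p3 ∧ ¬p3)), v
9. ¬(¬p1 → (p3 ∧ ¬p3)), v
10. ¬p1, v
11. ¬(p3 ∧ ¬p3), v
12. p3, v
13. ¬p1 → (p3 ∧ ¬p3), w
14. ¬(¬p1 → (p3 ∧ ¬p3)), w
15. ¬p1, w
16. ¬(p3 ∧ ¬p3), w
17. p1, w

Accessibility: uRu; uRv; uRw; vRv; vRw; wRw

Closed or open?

Both p1 and ¬p1 appear at w.

Yes, closed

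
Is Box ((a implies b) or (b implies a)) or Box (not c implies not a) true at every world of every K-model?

Tableau for the negation not (Box ((a implies b) or (b implies a)) or Box (not c implies not a)):
1. not (Box ((a implies b) or (b implies a)) or Box (not c implies not a)), u
2. not Box ((a implies b) or (b implies a)), u
3. not Box (not c implies not a), u
4. not ((a implies b) or (b implies a)), v
5. not (a implies b), v
6. not (b implies a), v
7. a, v
8. not b, v
9. b, v
10. not a, v
Accessibility: uRv
Branch closes: b and not b both at v.
Every branch of the negation's tableau closes; the branch above is one of them.

Yes, valid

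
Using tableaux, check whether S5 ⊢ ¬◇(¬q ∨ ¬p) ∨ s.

Tableau for the negation ¬(¬◇(¬q ∨ ¬p) ∨ s):
1. ¬(¬◇(¬q ∨ ¬p) ∨ s), 0
2. ◇(¬q ∨ ¬p), 0   [¬∨-rule on 1]
3. ¬s, 0   [¬∨-rule on 1]
4. ¬q ∨ ¬p, 1   [◇-rule on 2: fresh world 1, 0R1]
5. ¬p, 1   [∨-rule on 4 (branches; this branch)]
Accessibility: 0R0, 0R1, 1R0, 1R1
The negation has an open branch (countermodel exists).

Invalid (countermodel exists)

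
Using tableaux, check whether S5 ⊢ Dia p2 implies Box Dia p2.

Tableau for the negation not (Dia p2 implies Box Dia p2):
1. not (Dia p2 implies Box Dia p2), 0
2. Dia p2, 0
3. not Box Dia p2, 0
4. p2, 1
5. not Dia p2, 2
6. not p2, 0
7. not p2, 1
Accessibility: 0R0, 0R1, 0R2, 1R0, 1R1, 1R2, 2R0, 2R1, 2R2
Branch closes: p2 and not p2 both at 1.
Every branch of the negation's tableau closes; the branch above is one of them.

Valid in S5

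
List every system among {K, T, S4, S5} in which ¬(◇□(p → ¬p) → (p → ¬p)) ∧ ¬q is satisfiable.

K, T, S4

S4-tableau for the formula:
1. ¬(◇□(p → ¬p) → (p → ¬p)) ∧ ¬q, u
2. ¬(◇□(p → ¬p) → (p → ¬p)), u
3. ¬q, u
4. ◇□(p → ¬p), u
5. ¬(p → ¬p), u
6. p, u
7. □(p → ¬p), v
8. p → ¬p, v
9. ¬p, v
Accessibility: uRu, uRv, vRv
Complete open branch: satisfiable in S4, hence also in K, T (this S4-model is also a K-model and a T-model).
S5-tableau for the formula:
1. ¬(◇□(p → ¬p) → (p → ¬p)) ∧ ¬q, u
2. ¬(◇□(p → ¬p) → (p → ¬p)), u
3. ¬q, u
4. ◇□(p → ¬p), u
5. ¬(p → ¬p), u
6. p, u
7. □(p → ¬p), v
8. p → ¬p, u
9. p → ¬p, v
10. ¬p, u
Accessibility: uRu, uRv, vRu, vRv
Branch closes: p and ¬p both at u.
Every branch closes (one shown): unsatisfiable in S5.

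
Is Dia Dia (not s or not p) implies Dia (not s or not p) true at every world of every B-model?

Tableau for the negation not (Dia Dia (not s or not p) implies Dia (not s or not p)):
1. not (Dia Dia (not s or not p) implies Dia (not s or not p)), w0
2. Dia Dia (not s or not p), w0   [neg-implies-rule on 1]
3. not Dia (not s or not p), w0   [neg-implies-rule on 1]
4. not (not s or not p), w0   [neg-Dia-rule on 3 via w0Rw0]
5. s, w0   [neg-or-rule on 4]
6. p, w0   [neg-or-rule on 4]
7. Dia (not s or not p), w1   [Dia-rule on 2: fresh world w1, w0Rw1]
8. not (not s or not p), w1   [neg-Dia-rule on 3 via w0Rw1]
9. s, w1   [neg-or-rule on 8]
10. p, w1   [neg-or-rule on 8]
11. not s or not p, w2   [Dia-rule on 7: fresh world w2, w1Rw2]
12. not p, w2   [or-rule on 11 (branches; this branch)]
Accessibility: w0Rw0, w0Rw1, w1Rw0, w1Rw1, w1Rw2, w2Rw1, w2Rw2
The negation has an open branch (countermodel exists).

Not valid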